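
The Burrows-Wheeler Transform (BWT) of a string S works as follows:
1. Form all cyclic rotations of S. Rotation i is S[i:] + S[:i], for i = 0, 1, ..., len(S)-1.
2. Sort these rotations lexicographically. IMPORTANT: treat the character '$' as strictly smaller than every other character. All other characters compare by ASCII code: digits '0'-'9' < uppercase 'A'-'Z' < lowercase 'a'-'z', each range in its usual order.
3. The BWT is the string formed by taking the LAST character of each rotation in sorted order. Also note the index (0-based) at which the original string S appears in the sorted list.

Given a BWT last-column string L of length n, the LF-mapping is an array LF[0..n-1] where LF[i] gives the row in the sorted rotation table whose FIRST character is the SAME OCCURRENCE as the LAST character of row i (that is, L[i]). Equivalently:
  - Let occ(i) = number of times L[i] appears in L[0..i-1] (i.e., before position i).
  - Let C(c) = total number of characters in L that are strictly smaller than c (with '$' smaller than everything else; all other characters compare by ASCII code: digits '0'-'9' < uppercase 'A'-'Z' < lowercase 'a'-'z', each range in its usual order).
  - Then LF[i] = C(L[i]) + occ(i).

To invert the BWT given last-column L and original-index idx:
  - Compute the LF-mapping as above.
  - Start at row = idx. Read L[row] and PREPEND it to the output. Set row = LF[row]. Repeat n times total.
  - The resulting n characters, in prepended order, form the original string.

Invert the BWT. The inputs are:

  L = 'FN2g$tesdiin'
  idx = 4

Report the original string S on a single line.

Answer: disintegN2F$

Derivation:
LF mapping: 2 3 1 6 0 11 5 10 4 7 8 9
Walk LF starting at row 4, prepending L[row]:
  step 1: row=4, L[4]='$', prepend. Next row=LF[4]=0
  step 2: row=0, L[0]='F', prepend. Next row=LF[0]=2
  step 3: row=2, L[2]='2', prepend. Next row=LF[2]=1
  step 4: row=1, L[1]='N', prepend. Next row=LF[1]=3
  step 5: row=3, L[3]='g', prepend. Next row=LF[3]=6
  step 6: row=6, L[6]='e', prepend. Next row=LF[6]=5
  step 7: row=5, L[5]='t', prepend. Next row=LF[5]=11
  step 8: row=11, L[11]='n', prepend. Next row=LF[11]=9
  step 9: row=9, L[9]='i', prepend. Next row=LF[9]=7
  step 10: row=7, L[7]='s', prepend. Next row=LF[7]=10
  step 11: row=10, L[10]='i', prepend. Next row=LF[10]=8
  step 12: row=8, L[8]='d', prepend. Next row=LF[8]=4
Reversed output: disintegN2F$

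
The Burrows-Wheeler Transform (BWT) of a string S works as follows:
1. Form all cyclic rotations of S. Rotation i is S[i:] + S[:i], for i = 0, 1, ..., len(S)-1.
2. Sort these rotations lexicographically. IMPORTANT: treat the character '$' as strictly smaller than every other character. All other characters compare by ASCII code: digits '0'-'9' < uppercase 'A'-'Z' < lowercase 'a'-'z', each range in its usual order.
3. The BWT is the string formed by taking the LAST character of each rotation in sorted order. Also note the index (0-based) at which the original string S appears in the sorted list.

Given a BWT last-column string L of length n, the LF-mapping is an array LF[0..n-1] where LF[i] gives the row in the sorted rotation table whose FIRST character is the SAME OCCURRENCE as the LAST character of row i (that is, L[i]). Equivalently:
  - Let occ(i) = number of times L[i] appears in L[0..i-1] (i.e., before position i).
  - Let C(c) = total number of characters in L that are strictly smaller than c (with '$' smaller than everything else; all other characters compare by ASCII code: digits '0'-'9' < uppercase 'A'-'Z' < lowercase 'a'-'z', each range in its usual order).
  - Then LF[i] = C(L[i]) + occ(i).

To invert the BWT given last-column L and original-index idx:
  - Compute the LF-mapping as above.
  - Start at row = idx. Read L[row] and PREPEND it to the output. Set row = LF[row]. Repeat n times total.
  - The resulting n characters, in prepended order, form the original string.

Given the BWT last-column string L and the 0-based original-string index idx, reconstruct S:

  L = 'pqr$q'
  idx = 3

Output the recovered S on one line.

Answer: qrqp$

Derivation:
LF mapping: 1 2 4 0 3
Walk LF starting at row 3, prepending L[row]:
  step 1: row=3, L[3]='$', prepend. Next row=LF[3]=0
  step 2: row=0, L[0]='p', prepend. Next row=LF[0]=1
  step 3: row=1, L[1]='q', prepend. Next row=LF[1]=2
  step 4: row=2, L[2]='r', prepend. Next row=LF[2]=4
  step 5: row=4, L[4]='q', prepend. Next row=LF[4]=3
Reversed output: qrqp$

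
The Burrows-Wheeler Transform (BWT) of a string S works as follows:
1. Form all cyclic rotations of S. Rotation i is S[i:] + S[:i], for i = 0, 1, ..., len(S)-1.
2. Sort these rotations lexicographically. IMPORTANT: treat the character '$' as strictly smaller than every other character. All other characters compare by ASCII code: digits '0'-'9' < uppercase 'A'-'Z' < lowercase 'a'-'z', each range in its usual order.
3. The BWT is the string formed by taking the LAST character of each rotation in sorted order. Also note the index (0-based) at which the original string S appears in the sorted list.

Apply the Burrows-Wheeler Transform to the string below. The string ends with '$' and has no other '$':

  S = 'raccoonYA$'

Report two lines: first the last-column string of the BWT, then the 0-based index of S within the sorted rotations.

All 10 rotations (rotation i = S[i:]+S[:i]):
  rot[0] = raccoonYA$
  rot[1] = accoonYA$r
  rot[2] = ccoonYA$ra
  rot[3] = coonYA$rac
  rot[4] = oonYA$racc
  rot[5] = onYA$racco
  rot[6] = nYA$raccoo
  rot[7] = YA$raccoon
  rot[8] = A$raccoonY
  rot[9] = $raccoonYA
Sorted (with $ < everything):
  sorted[0] = $raccoonYA  (last char: 'A')
  sorted[1] = A$raccoonY  (last char: 'Y')
  sorted[2] = YA$raccoon  (last char: 'n')
  sorted[3] = accoonYA$r  (last char: 'r')
  sorted[4] = ccoonYA$ra  (last char: 'a')
  sorted[5] = coonYA$rac  (last char: 'c')
  sorted[6] = nYA$raccoo  (last char: 'o')
  sorted[7] = onYA$racco  (last char: 'o')
  sorted[8] = oonYA$racc  (last char: 'c')
  sorted[9] = raccoonYA$  (last char: '$')
Last column: AYnracooc$
Original string S is at sorted index 9

Answer: AYnracooc$
9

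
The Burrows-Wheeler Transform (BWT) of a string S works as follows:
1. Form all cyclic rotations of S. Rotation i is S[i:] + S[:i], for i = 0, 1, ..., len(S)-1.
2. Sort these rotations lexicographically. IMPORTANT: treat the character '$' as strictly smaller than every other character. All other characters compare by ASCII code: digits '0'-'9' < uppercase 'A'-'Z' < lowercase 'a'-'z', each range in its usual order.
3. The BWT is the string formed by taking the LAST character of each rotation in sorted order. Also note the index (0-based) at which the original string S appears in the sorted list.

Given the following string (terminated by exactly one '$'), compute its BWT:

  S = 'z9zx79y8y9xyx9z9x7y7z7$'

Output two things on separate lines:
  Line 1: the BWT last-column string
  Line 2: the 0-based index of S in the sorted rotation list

All 23 rotations (rotation i = S[i:]+S[:i]):
  rot[0] = z9zx79y8y9xyx9z9x7y7z7$
  rot[1] = 9zx79y8y9xyx9z9x7y7z7$z
  rot[2] = zx79y8y9xyx9z9x7y7z7$z9
  rot[3] = x79y8y9xyx9z9x7y7z7$z9z
  rot[4] = 79y8y9xyx9z9x7y7z7$z9zx
  rot[5] = 9y8y9xyx9z9x7y7z7$z9zx7
  rot[6] = y8y9xyx9z9x7y7z7$z9zx79
  rot[7] = 8y9xyx9z9x7y7z7$z9zx79y
  rot[8] = y9xyx9z9x7y7z7$z9zx79y8
  rot[9] = 9xyx9z9x7y7z7$z9zx79y8y
  rot[10] = xyx9z9x7y7z7$z9zx79y8y9
  rot[11] = yx9z9x7y7z7$z9zx79y8y9x
  rot[12] = x9z9x7y7z7$z9zx79y8y9xy
  rot[13] = 9z9x7y7z7$z9zx79y8y9xyx
  rot[14] = z9x7y7z7$z9zx79y8y9xyx9
  rot[15] = 9x7y7z7$z9zx79y8y9xyx9z
  rot[16] = x7y7z7$z9zx79y8y9xyx9z9
  rot[17] = 7y7z7$z9zx79y8y9xyx9z9x
  rot[18] = y7z7$z9zx79y8y9xyx9z9x7
  rot[19] = 7z7$z9zx79y8y9xyx9z9x7y
  rot[20] = z7$z9zx79y8y9xyx9z9x7y7
  rot[21] = 7$z9zx79y8y9xyx9z9x7y7z
  rot[22] = $z9zx79y8y9xyx9z9x7y7z7
Sorted (with $ < everything):
  sorted[0] = $z9zx79y8y9xyx9z9x7y7z7  (last char: '7')
  sorted[1] = 7$z9zx79y8y9xyx9z9x7y7z  (last char: 'z')
  sorted[2] = 79y8y9xyx9z9x7y7z7$z9zx  (last char: 'x')
  sorted[3] = 7y7z7$z9zx79y8y9xyx9z9x  (last char: 'x')
  sorted[4] = 7z7$z9zx79y8y9xyx9z9x7y  (last char: 'y')
  sorted[5] = 8y9xyx9z9x7y7z7$z9zx79y  (last char: 'y')
  sorted[6] = 9x7y7z7$z9zx79y8y9xyx9z  (last char: 'z')
  sorted[7] = 9xyx9z9x7y7z7$z9zx79y8y  (last char: 'y')
  sorted[8] = 9y8y9xyx9z9x7y7z7$z9zx7  (last char: '7')
  sorted[9] = 9z9x7y7z7$z9zx79y8y9xyx  (last char: 'x')
  sorted[10] = 9zx79y8y9xyx9z9x7y7z7$z  (last char: 'z')
  sorted[11] = x79y8y9xyx9z9x7y7z7$z9z  (last char: 'z')
  sorted[12] = x7y7z7$z9zx79y8y9xyx9z9  (last char: '9')
  sorted[13] = x9z9x7y7z7$z9zx79y8y9xy  (last char: 'y')
  sorted[14] = xyx9z9x7y7z7$z9zx79y8y9  (last char: '9')
  sorted[15] = y7z7$z9zx79y8y9xyx9z9x7  (last char: '7')
  sorted[16] = y8y9xyx9z9x7y7z7$z9zx79  (last char: '9')
  sorted[17] = y9xyx9z9x7y7z7$z9zx79y8  (last char: '8')
  sorted[18] = yx9z9x7y7z7$z9zx79y8y9x  (last char: 'x')
  sorted[19] = z7$z9zx79y8y9xyx9z9x7y7  (last char: '7')
  sorted[20] = z9x7y7z7$z9zx79y8y9xyx9  (last char: '9')
  sorted[21] = z9zx79y8y9xyx9z9x7y7z7$  (last char: '$')
  sorted[22] = zx79y8y9xyx9z9x7y7z7$z9  (last char: '9')
Last column: 7zxxyyzy7xzz9y9798x79$9
Original string S is at sorted index 21

Answer: 7zxxyyzy7xzz9y9798x79$9
21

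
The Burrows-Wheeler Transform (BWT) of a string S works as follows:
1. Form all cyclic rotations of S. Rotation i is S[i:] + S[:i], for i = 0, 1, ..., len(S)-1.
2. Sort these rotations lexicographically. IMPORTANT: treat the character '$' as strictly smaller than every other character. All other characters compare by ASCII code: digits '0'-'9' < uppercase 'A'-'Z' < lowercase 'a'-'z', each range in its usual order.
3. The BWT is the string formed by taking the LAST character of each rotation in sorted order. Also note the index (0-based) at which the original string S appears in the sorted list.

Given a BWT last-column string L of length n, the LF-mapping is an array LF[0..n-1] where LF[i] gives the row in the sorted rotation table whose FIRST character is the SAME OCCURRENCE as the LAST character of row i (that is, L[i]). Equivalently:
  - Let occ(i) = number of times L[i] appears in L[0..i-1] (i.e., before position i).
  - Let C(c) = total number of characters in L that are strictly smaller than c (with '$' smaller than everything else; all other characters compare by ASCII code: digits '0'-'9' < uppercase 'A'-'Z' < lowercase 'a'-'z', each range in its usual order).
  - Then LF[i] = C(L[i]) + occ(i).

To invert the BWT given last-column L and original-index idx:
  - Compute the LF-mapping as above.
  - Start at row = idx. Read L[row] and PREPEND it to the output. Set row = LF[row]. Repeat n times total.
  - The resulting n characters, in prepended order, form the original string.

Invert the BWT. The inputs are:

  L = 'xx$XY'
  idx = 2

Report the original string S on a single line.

Answer: YxXx$

Derivation:
LF mapping: 3 4 0 1 2
Walk LF starting at row 2, prepending L[row]:
  step 1: row=2, L[2]='$', prepend. Next row=LF[2]=0
  step 2: row=0, L[0]='x', prepend. Next row=LF[0]=3
  step 3: row=3, L[3]='X', prepend. Next row=LF[3]=1
  step 4: row=1, L[1]='x', prepend. Next row=LF[1]=4
  step 5: row=4, L[4]='Y', prepend. Next row=LF[4]=2
Reversed output: YxXx$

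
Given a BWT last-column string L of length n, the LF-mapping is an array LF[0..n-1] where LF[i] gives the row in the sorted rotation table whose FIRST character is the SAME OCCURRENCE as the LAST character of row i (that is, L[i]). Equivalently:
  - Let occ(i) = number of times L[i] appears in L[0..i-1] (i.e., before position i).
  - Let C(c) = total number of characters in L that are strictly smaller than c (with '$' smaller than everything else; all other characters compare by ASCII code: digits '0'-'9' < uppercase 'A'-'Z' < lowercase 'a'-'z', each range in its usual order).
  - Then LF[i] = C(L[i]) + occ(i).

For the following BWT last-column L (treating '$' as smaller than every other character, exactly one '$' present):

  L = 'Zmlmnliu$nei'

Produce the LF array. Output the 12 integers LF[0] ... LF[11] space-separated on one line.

Char counts: '$':1, 'Z':1, 'e':1, 'i':2, 'l':2, 'm':2, 'n':2, 'u':1
C (first-col start): C('$')=0, C('Z')=1, C('e')=2, C('i')=3, C('l')=5, C('m')=7, C('n')=9, C('u')=11
L[0]='Z': occ=0, LF[0]=C('Z')+0=1+0=1
L[1]='m': occ=0, LF[1]=C('m')+0=7+0=7
L[2]='l': occ=0, LF[2]=C('l')+0=5+0=5
L[3]='m': occ=1, LF[3]=C('m')+1=7+1=8
L[4]='n': occ=0, LF[4]=C('n')+0=9+0=9
L[5]='l': occ=1, LF[5]=C('l')+1=5+1=6
L[6]='i': occ=0, LF[6]=C('i')+0=3+0=3
L[7]='u': occ=0, LF[7]=C('u')+0=11+0=11
L[8]='$': occ=0, LF[8]=C('$')+0=0+0=0
L[9]='n': occ=1, LF[9]=C('n')+1=9+1=10
L[10]='e': occ=0, LF[10]=C('e')+0=2+0=2
L[11]='i': occ=1, LF[11]=C('i')+1=3+1=4

Answer: 1 7 5 8 9 6 3 11 0 10 2 4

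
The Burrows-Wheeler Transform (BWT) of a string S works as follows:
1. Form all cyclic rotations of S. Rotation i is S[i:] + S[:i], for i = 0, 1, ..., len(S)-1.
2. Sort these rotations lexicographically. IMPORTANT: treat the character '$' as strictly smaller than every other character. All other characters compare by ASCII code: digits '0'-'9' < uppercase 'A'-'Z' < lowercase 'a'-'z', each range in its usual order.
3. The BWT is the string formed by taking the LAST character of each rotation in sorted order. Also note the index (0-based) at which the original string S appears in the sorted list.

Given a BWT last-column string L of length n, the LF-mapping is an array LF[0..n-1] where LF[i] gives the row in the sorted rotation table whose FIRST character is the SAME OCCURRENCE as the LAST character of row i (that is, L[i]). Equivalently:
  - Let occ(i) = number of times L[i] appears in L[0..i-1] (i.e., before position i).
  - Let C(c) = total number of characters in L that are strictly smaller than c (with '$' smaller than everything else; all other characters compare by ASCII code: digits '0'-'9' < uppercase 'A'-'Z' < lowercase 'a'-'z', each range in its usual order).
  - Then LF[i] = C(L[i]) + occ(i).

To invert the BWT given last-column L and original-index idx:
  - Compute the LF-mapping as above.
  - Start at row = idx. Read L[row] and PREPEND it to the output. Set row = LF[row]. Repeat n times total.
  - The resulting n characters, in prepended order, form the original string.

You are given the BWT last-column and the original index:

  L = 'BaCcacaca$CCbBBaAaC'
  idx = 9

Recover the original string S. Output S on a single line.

LF mapping: 2 9 5 16 10 17 11 18 12 0 6 7 15 3 4 13 1 14 8
Walk LF starting at row 9, prepending L[row]:
  step 1: row=9, L[9]='$', prepend. Next row=LF[9]=0
  step 2: row=0, L[0]='B', prepend. Next row=LF[0]=2
  step 3: row=2, L[2]='C', prepend. Next row=LF[2]=5
  step 4: row=5, L[5]='c', prepend. Next row=LF[5]=17
  step 5: row=17, L[17]='a', prepend. Next row=LF[17]=14
  step 6: row=14, L[14]='B', prepend. Next row=LF[14]=4
  step 7: row=4, L[4]='a', prepend. Next row=LF[4]=10
  step 8: row=10, L[10]='C', prepend. Next row=LF[10]=6
  step 9: row=6, L[6]='a', prepend. Next row=LF[6]=11
  step 10: row=11, L[11]='C', prepend. Next row=LF[11]=7
  step 11: row=7, L[7]='c', prepend. Next row=LF[7]=18
  step 12: row=18, L[18]='C', prepend. Next row=LF[18]=8
  step 13: row=8, L[8]='a', prepend. Next row=LF[8]=12
  step 14: row=12, L[12]='b', prepend. Next row=LF[12]=15
  step 15: row=15, L[15]='a', prepend. Next row=LF[15]=13
  step 16: row=13, L[13]='B', prepend. Next row=LF[13]=3
  step 17: row=3, L[3]='c', prepend. Next row=LF[3]=16
  step 18: row=16, L[16]='A', prepend. Next row=LF[16]=1
  step 19: row=1, L[1]='a', prepend. Next row=LF[1]=9
Reversed output: aAcBabaCcCaCaBacCB$

Answer: aAcBabaCcCaCaBacCB$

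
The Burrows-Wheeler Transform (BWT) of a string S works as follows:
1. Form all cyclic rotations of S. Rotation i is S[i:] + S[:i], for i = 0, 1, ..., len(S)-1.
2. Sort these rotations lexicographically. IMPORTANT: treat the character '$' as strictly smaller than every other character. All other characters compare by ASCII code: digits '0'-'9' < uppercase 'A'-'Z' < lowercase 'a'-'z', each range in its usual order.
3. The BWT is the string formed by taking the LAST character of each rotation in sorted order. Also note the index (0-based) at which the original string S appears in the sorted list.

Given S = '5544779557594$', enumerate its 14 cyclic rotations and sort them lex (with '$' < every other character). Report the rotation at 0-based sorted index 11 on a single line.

Answer: 79557594$55447

Derivation:
All 14 rotations (rotation i = S[i:]+S[:i]):
  rot[0] = 5544779557594$
  rot[1] = 544779557594$5
  rot[2] = 44779557594$55
  rot[3] = 4779557594$554
  rot[4] = 779557594$5544
  rot[5] = 79557594$55447
  rot[6] = 9557594$554477
  rot[7] = 557594$5544779
  rot[8] = 57594$55447795
  rot[9] = 7594$554477955
  rot[10] = 594$5544779557
  rot[11] = 94$55447795575
  rot[12] = 4$554477955759
  rot[13] = $5544779557594
Sorted (with $ < everything):
  sorted[0] = $5544779557594
  sorted[1] = 4$554477955759
  sorted[2] = 44779557594$55
  sorted[3] = 4779557594$554
  sorted[4] = 544779557594$5
  sorted[5] = 5544779557594$
  sorted[6] = 557594$5544779
  sorted[7] = 57594$55447795
  sorted[8] = 594$5544779557
  sorted[9] = 7594$554477955
  sorted[10] = 779557594$5544
  sorted[11] = 79557594$55447
  sorted[12] = 94$55447795575
  sorted[13] = 9557594$554477
sorted[11] = 79557594$55447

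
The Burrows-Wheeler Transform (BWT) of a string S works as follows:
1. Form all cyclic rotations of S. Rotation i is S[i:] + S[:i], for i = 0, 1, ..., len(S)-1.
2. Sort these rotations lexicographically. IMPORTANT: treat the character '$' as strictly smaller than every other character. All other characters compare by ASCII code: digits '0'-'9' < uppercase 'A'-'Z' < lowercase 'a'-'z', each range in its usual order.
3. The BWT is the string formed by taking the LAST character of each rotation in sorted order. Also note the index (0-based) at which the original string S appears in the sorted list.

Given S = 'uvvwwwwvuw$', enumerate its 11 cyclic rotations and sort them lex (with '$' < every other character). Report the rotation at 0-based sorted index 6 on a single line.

All 11 rotations (rotation i = S[i:]+S[:i]):
  rot[0] = uvvwwwwvuw$
  rot[1] = vvwwwwvuw$u
  rot[2] = vwwwwvuw$uv
  rot[3] = wwwwvuw$uvv
  rot[4] = wwwvuw$uvvw
  rot[5] = wwvuw$uvvww
  rot[6] = wvuw$uvvwww
  rot[7] = vuw$uvvwwww
  rot[8] = uw$uvvwwwwv
  rot[9] = w$uvvwwwwvu
  rot[10] = $uvvwwwwvuw
Sorted (with $ < everything):
  sorted[0] = $uvvwwwwvuw
  sorted[1] = uvvwwwwvuw$
  sorted[2] = uw$uvvwwwwv
  sorted[3] = vuw$uvvwwww
  sorted[4] = vvwwwwvuw$u
  sorted[5] = vwwwwvuw$uv
  sorted[6] = w$uvvwwwwvu
  sorted[7] = wvuw$uvvwww
  sorted[8] = wwvuw$uvvww
  sorted[9] = wwwvuw$uvvw
  sorted[10] = wwwwvuw$uvv
sorted[6] = w$uvvwwwwvu

Answer: w$uvvwwwwvu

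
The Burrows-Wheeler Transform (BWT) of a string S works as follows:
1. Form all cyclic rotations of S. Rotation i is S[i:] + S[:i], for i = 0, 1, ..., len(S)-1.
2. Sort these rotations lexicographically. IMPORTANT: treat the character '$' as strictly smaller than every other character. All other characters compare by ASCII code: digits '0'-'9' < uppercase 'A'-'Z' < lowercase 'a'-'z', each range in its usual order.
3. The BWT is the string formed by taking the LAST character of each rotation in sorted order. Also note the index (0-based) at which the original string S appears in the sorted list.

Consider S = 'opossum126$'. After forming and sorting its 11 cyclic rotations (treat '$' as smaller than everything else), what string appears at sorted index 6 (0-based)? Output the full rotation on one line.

All 11 rotations (rotation i = S[i:]+S[:i]):
  rot[0] = opossum126$
  rot[1] = possum126$o
  rot[2] = ossum126$op
  rot[3] = ssum126$opo
  rot[4] = sum126$opos
  rot[5] = um126$oposs
  rot[6] = m126$opossu
  rot[7] = 126$opossum
  rot[8] = 26$opossum1
  rot[9] = 6$opossum12
  rot[10] = $opossum126
Sorted (with $ < everything):
  sorted[0] = $opossum126
  sorted[1] = 126$opossum
  sorted[2] = 26$opossum1
  sorted[3] = 6$opossum12
  sorted[4] = m126$opossu
  sorted[5] = opossum126$
  sorted[6] = ossum126$op
  sorted[7] = possum126$o
  sorted[8] = ssum126$opo
  sorted[9] = sum126$opos
  sorted[10] = um126$oposs
sorted[6] = ossum126$op

Answer: ossum126$op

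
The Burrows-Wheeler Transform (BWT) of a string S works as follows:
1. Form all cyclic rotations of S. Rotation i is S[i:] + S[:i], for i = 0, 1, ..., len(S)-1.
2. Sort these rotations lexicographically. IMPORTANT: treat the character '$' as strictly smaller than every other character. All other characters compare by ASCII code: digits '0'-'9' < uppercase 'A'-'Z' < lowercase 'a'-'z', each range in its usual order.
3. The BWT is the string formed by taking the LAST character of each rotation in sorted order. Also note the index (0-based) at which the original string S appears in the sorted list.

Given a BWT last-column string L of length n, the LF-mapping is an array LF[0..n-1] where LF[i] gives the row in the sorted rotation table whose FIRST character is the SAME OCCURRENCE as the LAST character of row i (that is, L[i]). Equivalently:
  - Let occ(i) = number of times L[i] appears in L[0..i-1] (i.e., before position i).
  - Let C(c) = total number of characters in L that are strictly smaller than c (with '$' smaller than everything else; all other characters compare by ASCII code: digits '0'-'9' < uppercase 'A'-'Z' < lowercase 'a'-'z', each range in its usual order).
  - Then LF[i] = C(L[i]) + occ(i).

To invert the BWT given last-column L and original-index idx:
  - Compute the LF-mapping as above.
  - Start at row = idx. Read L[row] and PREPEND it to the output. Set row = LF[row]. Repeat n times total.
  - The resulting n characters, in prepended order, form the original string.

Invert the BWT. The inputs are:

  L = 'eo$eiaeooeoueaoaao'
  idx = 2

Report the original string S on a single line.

LF mapping: 5 11 0 6 10 1 7 12 13 8 14 17 9 2 15 3 4 16
Walk LF starting at row 2, prepending L[row]:
  step 1: row=2, L[2]='$', prepend. Next row=LF[2]=0
  step 2: row=0, L[0]='e', prepend. Next row=LF[0]=5
  step 3: row=5, L[5]='a', prepend. Next row=LF[5]=1
  step 4: row=1, L[1]='o', prepend. Next row=LF[1]=11
  step 5: row=11, L[11]='u', prepend. Next row=LF[11]=17
  step 6: row=17, L[17]='o', prepend. Next row=LF[17]=16
  step 7: row=16, L[16]='a', prepend. Next row=LF[16]=4
  step 8: row=4, L[4]='i', prepend. Next row=LF[4]=10
  step 9: row=10, L[10]='o', prepend. Next row=LF[10]=14
  step 10: row=14, L[14]='o', prepend. Next row=LF[14]=15
  step 11: row=15, L[15]='a', prepend. Next row=LF[15]=3
  step 12: row=3, L[3]='e', prepend. Next row=LF[3]=6
  step 13: row=6, L[6]='e', prepend. Next row=LF[6]=7
  step 14: row=7, L[7]='o', prepend. Next row=LF[7]=12
  step 15: row=12, L[12]='e', prepend. Next row=LF[12]=9
  step 16: row=9, L[9]='e', prepend. Next row=LF[9]=8
  step 17: row=8, L[8]='o', prepend. Next row=LF[8]=13
  step 18: row=13, L[13]='a', prepend. Next row=LF[13]=2
Reversed output: aoeeoeeaooiaouoae$

Answer: aoeeoeeaooiaouoae$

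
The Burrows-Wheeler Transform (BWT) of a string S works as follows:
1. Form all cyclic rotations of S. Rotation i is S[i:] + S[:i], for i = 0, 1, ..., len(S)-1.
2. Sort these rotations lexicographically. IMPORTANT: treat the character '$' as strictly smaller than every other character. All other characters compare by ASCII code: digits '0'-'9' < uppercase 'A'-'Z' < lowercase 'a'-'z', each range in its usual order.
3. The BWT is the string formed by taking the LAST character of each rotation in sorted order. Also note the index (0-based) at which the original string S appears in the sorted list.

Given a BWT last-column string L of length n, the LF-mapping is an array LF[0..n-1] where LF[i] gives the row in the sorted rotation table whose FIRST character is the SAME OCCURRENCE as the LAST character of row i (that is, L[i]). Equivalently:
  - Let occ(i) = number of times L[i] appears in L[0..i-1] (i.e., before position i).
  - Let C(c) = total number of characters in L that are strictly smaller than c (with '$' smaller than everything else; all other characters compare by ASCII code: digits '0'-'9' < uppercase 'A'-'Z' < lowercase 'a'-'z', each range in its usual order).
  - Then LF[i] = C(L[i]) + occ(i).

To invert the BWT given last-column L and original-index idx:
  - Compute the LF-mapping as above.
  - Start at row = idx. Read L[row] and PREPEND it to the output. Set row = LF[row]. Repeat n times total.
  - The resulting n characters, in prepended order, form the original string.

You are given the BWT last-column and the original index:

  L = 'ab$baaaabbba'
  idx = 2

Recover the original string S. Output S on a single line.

LF mapping: 1 7 0 8 2 3 4 5 9 10 11 6
Walk LF starting at row 2, prepending L[row]:
  step 1: row=2, L[2]='$', prepend. Next row=LF[2]=0
  step 2: row=0, L[0]='a', prepend. Next row=LF[0]=1
  step 3: row=1, L[1]='b', prepend. Next row=LF[1]=7
  step 4: row=7, L[7]='a', prepend. Next row=LF[7]=5
  step 5: row=5, L[5]='a', prepend. Next row=LF[5]=3
  step 6: row=3, L[3]='b', prepend. Next row=LF[3]=8
  step 7: row=8, L[8]='b', prepend. Next row=LF[8]=9
  step 8: row=9, L[9]='b', prepend. Next row=LF[9]=10
  step 9: row=10, L[10]='b', prepend. Next row=LF[10]=11
  step 10: row=11, L[11]='a', prepend. Next row=LF[11]=6
  step 11: row=6, L[6]='a', prepend. Next row=LF[6]=4
  step 12: row=4, L[4]='a', prepend. Next row=LF[4]=2
Reversed output: aaabbbbaaba$

Answer: aaabbbbaaba$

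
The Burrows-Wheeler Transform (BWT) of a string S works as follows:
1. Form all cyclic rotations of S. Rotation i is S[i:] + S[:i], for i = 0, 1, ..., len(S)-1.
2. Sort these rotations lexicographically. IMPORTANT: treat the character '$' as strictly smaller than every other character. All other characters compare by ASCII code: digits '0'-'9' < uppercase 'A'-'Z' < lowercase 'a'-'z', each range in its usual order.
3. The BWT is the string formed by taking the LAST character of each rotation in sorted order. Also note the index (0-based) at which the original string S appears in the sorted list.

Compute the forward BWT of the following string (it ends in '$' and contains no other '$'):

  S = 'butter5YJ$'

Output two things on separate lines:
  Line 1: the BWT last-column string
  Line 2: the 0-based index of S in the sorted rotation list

Answer: JrY5$tetub
4

Derivation:
All 10 rotations (rotation i = S[i:]+S[:i]):
  rot[0] = butter5YJ$
  rot[1] = utter5YJ$b
  rot[2] = tter5YJ$bu
  rot[3] = ter5YJ$but
  rot[4] = er5YJ$butt
  rot[5] = r5YJ$butte
  rot[6] = 5YJ$butter
  rot[7] = YJ$butter5
  rot[8] = J$butter5Y
  rot[9] = $butter5YJ
Sorted (with $ < everything):
  sorted[0] = $butter5YJ  (last char: 'J')
  sorted[1] = 5YJ$butter  (last char: 'r')
  sorted[2] = J$butter5Y  (last char: 'Y')
  sorted[3] = YJ$butter5  (last char: '5')
  sorted[4] = butter5YJ$  (last char: '$')
  sorted[5] = er5YJ$butt  (last char: 't')
  sorted[6] = r5YJ$butte  (last char: 'e')
  sorted[7] = ter5YJ$but  (last char: 't')
  sorted[8] = tter5YJ$bu  (last char: 'u')
  sorted[9] = utter5YJ$b  (last char: 'b')
Last column: JrY5$tetub
Original string S is at sorted index 4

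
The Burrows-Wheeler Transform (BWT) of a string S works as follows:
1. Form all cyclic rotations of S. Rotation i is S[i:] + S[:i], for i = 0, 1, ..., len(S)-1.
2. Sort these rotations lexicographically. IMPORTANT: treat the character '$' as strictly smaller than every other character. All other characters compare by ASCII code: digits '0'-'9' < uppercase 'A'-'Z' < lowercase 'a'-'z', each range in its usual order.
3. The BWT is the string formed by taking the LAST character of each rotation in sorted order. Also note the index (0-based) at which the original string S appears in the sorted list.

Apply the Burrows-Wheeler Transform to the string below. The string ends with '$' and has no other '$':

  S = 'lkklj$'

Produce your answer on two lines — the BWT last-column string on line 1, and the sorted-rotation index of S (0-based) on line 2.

Answer: jllkk$
5

Derivation:
All 6 rotations (rotation i = S[i:]+S[:i]):
  rot[0] = lkklj$
  rot[1] = kklj$l
  rot[2] = klj$lk
  rot[3] = lj$lkk
  rot[4] = j$lkkl
  rot[5] = $lkklj
Sorted (with $ < everything):
  sorted[0] = $lkklj  (last char: 'j')
  sorted[1] = j$lkkl  (last char: 'l')
  sorted[2] = kklj$l  (last char: 'l')
  sorted[3] = klj$lk  (last char: 'k')
  sorted[4] = lj$lkk  (last char: 'k')
  sorted[5] = lkklj$  (last char: '$')
Last column: jllkk$
Original string S is at sorted index 5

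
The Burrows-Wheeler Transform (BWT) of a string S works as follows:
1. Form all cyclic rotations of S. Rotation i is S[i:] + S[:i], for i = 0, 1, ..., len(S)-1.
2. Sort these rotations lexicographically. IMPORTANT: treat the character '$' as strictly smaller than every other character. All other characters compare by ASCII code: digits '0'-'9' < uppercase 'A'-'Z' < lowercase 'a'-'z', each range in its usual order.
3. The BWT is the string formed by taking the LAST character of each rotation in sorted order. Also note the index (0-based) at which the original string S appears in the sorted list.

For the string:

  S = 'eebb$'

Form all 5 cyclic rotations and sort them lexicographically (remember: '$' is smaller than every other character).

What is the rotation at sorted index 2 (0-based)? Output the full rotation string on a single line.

All 5 rotations (rotation i = S[i:]+S[:i]):
  rot[0] = eebb$
  rot[1] = ebb$e
  rot[2] = bb$ee
  rot[3] = b$eeb
  rot[4] = $eebb
Sorted (with $ < everything):
  sorted[0] = $eebb
  sorted[1] = b$eeb
  sorted[2] = bb$ee
  sorted[3] = ebb$e
  sorted[4] = eebb$
sorted[2] = bb$ee

Answer: bb$ee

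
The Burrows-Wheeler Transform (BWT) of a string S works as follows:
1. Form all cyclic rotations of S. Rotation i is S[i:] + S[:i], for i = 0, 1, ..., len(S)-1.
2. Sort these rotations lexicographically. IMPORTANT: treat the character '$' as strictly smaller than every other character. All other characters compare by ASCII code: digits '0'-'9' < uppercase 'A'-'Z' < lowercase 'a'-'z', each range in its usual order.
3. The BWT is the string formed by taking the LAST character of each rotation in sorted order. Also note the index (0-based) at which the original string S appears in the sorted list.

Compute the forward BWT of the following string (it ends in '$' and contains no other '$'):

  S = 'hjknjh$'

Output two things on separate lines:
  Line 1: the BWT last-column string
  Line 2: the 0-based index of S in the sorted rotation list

All 7 rotations (rotation i = S[i:]+S[:i]):
  rot[0] = hjknjh$
  rot[1] = jknjh$h
  rot[2] = knjh$hj
  rot[3] = njh$hjk
  rot[4] = jh$hjkn
  rot[5] = h$hjknj
  rot[6] = $hjknjh
Sorted (with $ < everything):
  sorted[0] = $hjknjh  (last char: 'h')
  sorted[1] = h$hjknj  (last char: 'j')
  sorted[2] = hjknjh$  (last char: '$')
  sorted[3] = jh$hjkn  (last char: 'n')
  sorted[4] = jknjh$h  (last char: 'h')
  sorted[5] = knjh$hj  (last char: 'j')
  sorted[6] = njh$hjk  (last char: 'k')
Last column: hj$nhjk
Original string S is at sorted index 2

Answer: hj$nhjk
2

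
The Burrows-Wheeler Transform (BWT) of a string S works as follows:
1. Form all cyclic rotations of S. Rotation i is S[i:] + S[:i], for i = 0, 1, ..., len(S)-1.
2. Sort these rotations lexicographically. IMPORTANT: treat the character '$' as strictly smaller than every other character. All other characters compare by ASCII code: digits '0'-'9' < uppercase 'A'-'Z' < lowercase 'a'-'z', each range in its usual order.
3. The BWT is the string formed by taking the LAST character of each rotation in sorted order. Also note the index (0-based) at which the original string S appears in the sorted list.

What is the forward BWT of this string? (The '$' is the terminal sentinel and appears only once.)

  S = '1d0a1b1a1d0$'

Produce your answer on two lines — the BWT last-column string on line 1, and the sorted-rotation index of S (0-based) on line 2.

All 12 rotations (rotation i = S[i:]+S[:i]):
  rot[0] = 1d0a1b1a1d0$
  rot[1] = d0a1b1a1d0$1
  rot[2] = 0a1b1a1d0$1d
  rot[3] = a1b1a1d0$1d0
  rot[4] = 1b1a1d0$1d0a
  rot[5] = b1a1d0$1d0a1
  rot[6] = 1a1d0$1d0a1b
  rot[7] = a1d0$1d0a1b1
  rot[8] = 1d0$1d0a1b1a
  rot[9] = d0$1d0a1b1a1
  rot[10] = 0$1d0a1b1a1d
  rot[11] = $1d0a1b1a1d0
Sorted (with $ < everything):
  sorted[0] = $1d0a1b1a1d0  (last char: '0')
  sorted[1] = 0$1d0a1b1a1d  (last char: 'd')
  sorted[2] = 0a1b1a1d0$1d  (last char: 'd')
  sorted[3] = 1a1d0$1d0a1b  (last char: 'b')
  sorted[4] = 1b1a1d0$1d0a  (last char: 'a')
  sorted[5] = 1d0$1d0a1b1a  (last char: 'a')
  sorted[6] = 1d0a1b1a1d0$  (last char: '$')
  sorted[7] = a1b1a1d0$1d0  (last char: '0')
  sorted[8] = a1d0$1d0a1b1  (last char: '1')
  sorted[9] = b1a1d0$1d0a1  (last char: '1')
  sorted[10] = d0$1d0a1b1a1  (last char: '1')
  sorted[11] = d0a1b1a1d0$1  (last char: '1')
Last column: 0ddbaa$01111
Original string S is at sorted index 6

Answer: 0ddbaa$01111
6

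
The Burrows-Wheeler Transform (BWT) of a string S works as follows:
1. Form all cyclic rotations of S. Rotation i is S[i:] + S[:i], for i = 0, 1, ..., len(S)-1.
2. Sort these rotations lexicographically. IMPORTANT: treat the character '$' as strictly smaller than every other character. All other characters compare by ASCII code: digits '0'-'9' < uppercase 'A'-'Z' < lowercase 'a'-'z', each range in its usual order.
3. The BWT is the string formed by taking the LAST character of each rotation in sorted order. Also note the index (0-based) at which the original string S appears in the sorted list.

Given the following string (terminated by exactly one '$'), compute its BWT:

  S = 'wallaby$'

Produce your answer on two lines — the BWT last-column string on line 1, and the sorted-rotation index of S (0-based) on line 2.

All 8 rotations (rotation i = S[i:]+S[:i]):
  rot[0] = wallaby$
  rot[1] = allaby$w
  rot[2] = llaby$wa
  rot[3] = laby$wal
  rot[4] = aby$wall
  rot[5] = by$walla
  rot[6] = y$wallab
  rot[7] = $wallaby
Sorted (with $ < everything):
  sorted[0] = $wallaby  (last char: 'y')
  sorted[1] = aby$wall  (last char: 'l')
  sorted[2] = allaby$w  (last char: 'w')
  sorted[3] = by$walla  (last char: 'a')
  sorted[4] = laby$wal  (last char: 'l')
  sorted[5] = llaby$wa  (last char: 'a')
  sorted[6] = wallaby$  (last char: '$')
  sorted[7] = y$wallab  (last char: 'b')
Last column: ylwala$b
Original string S is at sorted index 6

Answer: ylwala$b
6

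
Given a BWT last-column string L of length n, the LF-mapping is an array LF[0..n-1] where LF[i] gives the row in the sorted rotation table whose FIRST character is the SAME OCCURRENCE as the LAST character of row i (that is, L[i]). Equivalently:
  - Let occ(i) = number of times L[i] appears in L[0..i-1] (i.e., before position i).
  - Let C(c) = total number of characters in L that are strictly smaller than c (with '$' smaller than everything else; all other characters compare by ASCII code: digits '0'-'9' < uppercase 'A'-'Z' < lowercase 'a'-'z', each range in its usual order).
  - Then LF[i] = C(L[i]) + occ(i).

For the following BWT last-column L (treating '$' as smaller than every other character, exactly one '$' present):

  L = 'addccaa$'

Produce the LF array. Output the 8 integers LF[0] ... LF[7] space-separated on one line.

Char counts: '$':1, 'a':3, 'c':2, 'd':2
C (first-col start): C('$')=0, C('a')=1, C('c')=4, C('d')=6
L[0]='a': occ=0, LF[0]=C('a')+0=1+0=1
L[1]='d': occ=0, LF[1]=C('d')+0=6+0=6
L[2]='d': occ=1, LF[2]=C('d')+1=6+1=7
L[3]='c': occ=0, LF[3]=C('c')+0=4+0=4
L[4]='c': occ=1, LF[4]=C('c')+1=4+1=5
L[5]='a': occ=1, LF[5]=C('a')+1=1+1=2
L[6]='a': occ=2, LF[6]=C('a')+2=1+2=3
L[7]='$': occ=0, LF[7]=C('$')+0=0+0=0

Answer: 1 6 7 4 5 2 3 0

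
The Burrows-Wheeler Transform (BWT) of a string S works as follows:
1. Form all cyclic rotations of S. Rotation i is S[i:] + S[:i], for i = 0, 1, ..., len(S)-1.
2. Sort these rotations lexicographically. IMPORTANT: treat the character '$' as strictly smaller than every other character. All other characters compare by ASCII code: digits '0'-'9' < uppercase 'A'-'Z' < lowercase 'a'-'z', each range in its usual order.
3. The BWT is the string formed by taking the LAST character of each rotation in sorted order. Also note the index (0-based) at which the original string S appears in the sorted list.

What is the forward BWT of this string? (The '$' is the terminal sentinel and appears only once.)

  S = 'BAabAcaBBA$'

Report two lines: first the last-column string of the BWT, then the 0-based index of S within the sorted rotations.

All 11 rotations (rotation i = S[i:]+S[:i]):
  rot[0] = BAabAcaBBA$
  rot[1] = AabAcaBBA$B
  rot[2] = abAcaBBA$BA
  rot[3] = bAcaBBA$BAa
  rot[4] = AcaBBA$BAab
  rot[5] = caBBA$BAabA
  rot[6] = aBBA$BAabAc
  rot[7] = BBA$BAabAca
  rot[8] = BA$BAabAcaB
  rot[9] = A$BAabAcaBB
  rot[10] = $BAabAcaBBA
Sorted (with $ < everything):
  sorted[0] = $BAabAcaBBA  (last char: 'A')
  sorted[1] = A$BAabAcaBB  (last char: 'B')
  sorted[2] = AabAcaBBA$B  (last char: 'B')
  sorted[3] = AcaBBA$BAab  (last char: 'b')
  sorted[4] = BA$BAabAcaB  (last char: 'B')
  sorted[5] = BAabAcaBBA$  (last char: '$')
  sorted[6] = BBA$BAabAca  (last char: 'a')
  sorted[7] = aBBA$BAabAc  (last char: 'c')
  sorted[8] = abAcaBBA$BA  (last char: 'A')
  sorted[9] = bAcaBBA$BAa  (last char: 'a')
  sorted[10] = caBBA$BAabA  (last char: 'A')
Last column: ABBbB$acAaA
Original string S is at sorted index 5

Answer: ABBbB$acAaA
5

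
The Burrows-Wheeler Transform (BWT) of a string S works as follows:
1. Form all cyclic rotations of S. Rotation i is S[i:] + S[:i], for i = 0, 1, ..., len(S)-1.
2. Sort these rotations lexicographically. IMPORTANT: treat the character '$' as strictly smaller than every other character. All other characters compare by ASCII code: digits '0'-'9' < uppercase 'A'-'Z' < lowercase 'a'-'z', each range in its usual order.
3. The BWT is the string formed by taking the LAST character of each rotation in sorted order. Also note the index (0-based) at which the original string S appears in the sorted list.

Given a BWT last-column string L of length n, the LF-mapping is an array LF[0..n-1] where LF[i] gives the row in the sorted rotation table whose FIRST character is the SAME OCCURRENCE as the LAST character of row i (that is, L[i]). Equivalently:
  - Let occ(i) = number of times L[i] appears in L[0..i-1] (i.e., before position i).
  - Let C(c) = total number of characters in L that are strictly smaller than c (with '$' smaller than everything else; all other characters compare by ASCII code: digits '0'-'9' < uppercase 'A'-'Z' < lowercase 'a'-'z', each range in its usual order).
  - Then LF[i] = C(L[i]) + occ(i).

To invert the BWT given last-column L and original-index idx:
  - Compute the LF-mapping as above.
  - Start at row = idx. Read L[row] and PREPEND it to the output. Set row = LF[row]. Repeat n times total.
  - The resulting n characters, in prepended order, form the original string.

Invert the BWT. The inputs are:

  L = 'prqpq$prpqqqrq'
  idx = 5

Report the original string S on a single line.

LF mapping: 1 11 5 2 6 0 3 12 4 7 8 9 13 10
Walk LF starting at row 5, prepending L[row]:
  step 1: row=5, L[5]='$', prepend. Next row=LF[5]=0
  step 2: row=0, L[0]='p', prepend. Next row=LF[0]=1
  step 3: row=1, L[1]='r', prepend. Next row=LF[1]=11
  step 4: row=11, L[11]='q', prepend. Next row=LF[11]=9
  step 5: row=9, L[9]='q', prepend. Next row=LF[9]=7
  step 6: row=7, L[7]='r', prepend. Next row=LF[7]=12
  step 7: row=12, L[12]='r', prepend. Next row=LF[12]=13
  step 8: row=13, L[13]='q', prepend. Next row=LF[13]=10
  step 9: row=10, L[10]='q', prepend. Next row=LF[10]=8
  step 10: row=8, L[8]='p', prepend. Next row=LF[8]=4
  step 11: row=4, L[4]='q', prepend. Next row=LF[4]=6
  step 12: row=6, L[6]='p', prepend. Next row=LF[6]=3
  step 13: row=3, L[3]='p', prepend. Next row=LF[3]=2
  step 14: row=2, L[2]='q', prepend. Next row=LF[2]=5
Reversed output: qppqpqqrrqqrp$

Answer: qppqpqqrrqqrp$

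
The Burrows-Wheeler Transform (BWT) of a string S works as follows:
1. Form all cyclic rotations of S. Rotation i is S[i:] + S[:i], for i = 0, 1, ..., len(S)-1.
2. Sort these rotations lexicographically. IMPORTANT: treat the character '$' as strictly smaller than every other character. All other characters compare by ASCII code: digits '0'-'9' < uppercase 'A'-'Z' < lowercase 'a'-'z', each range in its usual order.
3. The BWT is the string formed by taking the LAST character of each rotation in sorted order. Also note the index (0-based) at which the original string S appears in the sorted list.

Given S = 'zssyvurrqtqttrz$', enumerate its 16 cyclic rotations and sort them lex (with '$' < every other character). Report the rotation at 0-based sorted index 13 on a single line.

Answer: yvurrqtqttrz$zss

Derivation:
All 16 rotations (rotation i = S[i:]+S[:i]):
  rot[0] = zssyvurrqtqttrz$
  rot[1] = ssyvurrqtqttrz$z
  rot[2] = syvurrqtqttrz$zs
  rot[3] = yvurrqtqttrz$zss
  rot[4] = vurrqtqttrz$zssy
  rot[5] = urrqtqttrz$zssyv
  rot[6] = rrqtqttrz$zssyvu
  rot[7] = rqtqttrz$zssyvur
  rot[8] = qtqttrz$zssyvurr
  rot[9] = tqttrz$zssyvurrq
  rot[10] = qttrz$zssyvurrqt
  rot[11] = ttrz$zssyvurrqtq
  rot[12] = trz$zssyvurrqtqt
  rot[13] = rz$zssyvurrqtqtt
  rot[14] = z$zssyvurrqtqttr
  rot[15] = $zssyvurrqtqttrz
Sorted (with $ < everything):
  sorted[0] = $zssyvurrqtqttrz
  sorted[1] = qtqttrz$zssyvurr
  sorted[2] = qttrz$zssyvurrqt
  sorted[3] = rqtqttrz$zssyvur
  sorted[4] = rrqtqttrz$zssyvu
  sorted[5] = rz$zssyvurrqtqtt
  sorted[6] = ssyvurrqtqttrz$z
  sorted[7] = syvurrqtqttrz$zs
  sorted[8] = tqttrz$zssyvurrq
  sorted[9] = trz$zssyvurrqtqt
  sorted[10] = ttrz$zssyvurrqtq
  sorted[11] = urrqtqttrz$zssyv
  sorted[12] = vurrqtqttrz$zssy
  sorted[13] = yvurrqtqttrz$zss
  sorted[14] = z$zssyvurrqtqttr
  sorted[15] = zssyvurrqtqttrz$
sorted[13] = yvurrqtqttrz$zss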